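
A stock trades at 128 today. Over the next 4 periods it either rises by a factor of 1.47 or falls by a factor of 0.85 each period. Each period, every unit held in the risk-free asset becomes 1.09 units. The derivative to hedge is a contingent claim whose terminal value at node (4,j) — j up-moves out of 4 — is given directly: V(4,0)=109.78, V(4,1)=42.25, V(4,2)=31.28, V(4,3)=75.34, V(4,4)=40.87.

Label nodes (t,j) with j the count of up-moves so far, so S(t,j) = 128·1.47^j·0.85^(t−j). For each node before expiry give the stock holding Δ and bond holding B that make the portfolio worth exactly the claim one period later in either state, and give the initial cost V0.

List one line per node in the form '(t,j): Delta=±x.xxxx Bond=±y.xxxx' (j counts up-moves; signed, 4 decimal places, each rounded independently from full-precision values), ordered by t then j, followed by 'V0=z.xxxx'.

(0,0): Delta=-0.0992 Bond=50.0642
(1,0): Delta=-0.2991 Bond=76.3204
(1,1): Delta=0.0838 Bond=20.1319
(2,0): Delta=-0.7302 Bond=123.0575
(2,1): Delta=0.0956 Bond=20.0646
(2,2): Delta=0.0731 Bond=24.9190
(3,0): Delta=-1.3856 Bond=185.6527
(3,1): Delta=-0.1302 Bond=52.5592
(3,2): Delta=0.3023 Bond=-26.7200
(3,3): Delta=-0.1367 Bond=112.4745
V0=37.3687

Since d<R<u, set p* = (R−d)/(u−d) = 0.3871; price each node as the discounted p*-expectation of its children.
At expiry t=4: V(4,0)=109.7800, V(4,1)=42.2500, V(4,2)=31.2800, V(4,3)=75.3400, V(4,4)=40.8700
(3,0): S=78.6080. Δ = (V_up−V_dn)/(S_up−S_dn) = (42.2500−109.7800)/(115.5538−66.8168) = -1.3856. V = [p*·42.2500 + (1−p*)·109.7800]/1.09 = 76.7334. B = V − Δ·S = 185.6527.
(3,1): S=135.9456. Δ = (V_up−V_dn)/(S_up−S_dn) = (31.2800−42.2500)/(199.8400−115.5538) = -0.1302. V = [p*·31.2800 + (1−p*)·42.2500]/1.09 = 34.8656. B = V − Δ·S = 52.5592.
(3,2): S=235.1059. Δ = (V_up−V_dn)/(S_up−S_dn) = (75.3400−31.2800)/(345.6057−199.8400) = 0.3023. V = [p*·75.3400 + (1−p*)·31.2800]/1.09 = 44.3445. B = V − Δ·S = -26.7200.
(3,3): S=406.5949. Δ = (V_up−V_dn)/(S_up−S_dn) = (40.8700−75.3400)/(597.6946−345.6057) = -0.1367. V = [p*·40.8700 + (1−p*)·75.3400]/1.09 = 56.8778. B = V − Δ·S = 112.4745.
(2,0): S=92.4800. Δ = (V_up−V_dn)/(S_up−S_dn) = (34.8656−76.7334)/(135.9456−78.6080) = -0.7302. V = [p*·34.8656 + (1−p*)·76.7334]/1.09 = 55.5289. B = V − Δ·S = 123.0575.
(2,1): S=159.9360. Δ = (V_up−V_dn)/(S_up−S_dn) = (44.3445−34.8656)/(235.1059−135.9456) = 0.0956. V = [p*·44.3445 + (1−p*)·34.8656]/1.09 = 35.3531. B = V − Δ·S = 20.0646.
(2,2): S=276.5952. Δ = (V_up−V_dn)/(S_up−S_dn) = (56.8778−44.3445)/(406.5949−235.1059) = 0.0731. V = [p*·56.8778 + (1−p*)·44.3445]/1.09 = 45.1340. B = V − Δ·S = 24.9190.
(1,0): S=108.8000. Δ = (V_up−V_dn)/(S_up−S_dn) = (35.3531−55.5289)/(159.9360−92.4800) = -0.2991. V = [p*·35.3531 + (1−p*)·55.5289]/1.09 = 43.7788. B = V − Δ·S = 76.3204.
(1,1): S=188.1600. Δ = (V_up−V_dn)/(S_up−S_dn) = (45.1340−35.3531)/(276.5952−159.9360) = 0.0838. V = [p*·45.1340 + (1−p*)·35.3531]/1.09 = 35.9076. B = V − Δ·S = 20.1319.
(0,0): S=128.0000. Δ = (V_up−V_dn)/(S_up−S_dn) = (35.9076−43.7788)/(188.1600−108.8000) = -0.0992. V = [p*·35.9076 + (1−p*)·43.7788]/1.09 = 37.3687. B = V − Δ·S = 50.0642.
The time-0 hedge costs 37.3687, which is the no-arbitrage price.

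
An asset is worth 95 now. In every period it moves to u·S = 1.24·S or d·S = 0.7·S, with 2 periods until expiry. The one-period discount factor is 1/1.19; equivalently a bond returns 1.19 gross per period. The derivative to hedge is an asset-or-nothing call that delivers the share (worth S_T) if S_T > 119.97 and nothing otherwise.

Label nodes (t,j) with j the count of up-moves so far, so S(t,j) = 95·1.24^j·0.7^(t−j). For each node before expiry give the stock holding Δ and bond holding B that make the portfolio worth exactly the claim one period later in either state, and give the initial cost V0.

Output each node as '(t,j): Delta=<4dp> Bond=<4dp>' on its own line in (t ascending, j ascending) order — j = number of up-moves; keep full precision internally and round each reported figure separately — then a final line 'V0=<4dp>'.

(0,0): Delta=2.1712 Bond=-121.3332
(1,0): Delta=0.0000 Bond=0.0000
(1,1): Delta=2.2963 Bond=-159.1198
V0=84.9332

The replicating-portfolio and risk-neutral prices coincide; use p* = (1.19−0.7)/(1.24−0.7) = 0.9074 for the latter.
Terminal values V(2,·): V(2,0)=0.0000, V(2,1)=0.0000, V(2,2)=146.0720
(1,0): S=66.5000. Δ = (V_up−V_dn)/(S_up−S_dn) = (0.0000−0.0000)/(82.4600−46.5500) = 0.0000. V = [p*·0.0000 + (1−p*)·0.0000]/1.19 = 0.0000. B = V − Δ·S = 0.0000.
(1,1): S=117.8000. Δ = (V_up−V_dn)/(S_up−S_dn) = (146.0720−0.0000)/(146.0720−82.4600) = 2.2963. V = [p*·146.0720 + (1−p*)·0.0000]/1.19 = 111.3839. B = V − Δ·S = -159.1198.
(0,0): S=95.0000. Δ = (V_up−V_dn)/(S_up−S_dn) = (111.3839−0.0000)/(117.8000−66.5000) = 2.1712. V = [p*·111.3839 + (1−p*)·0.0000]/1.19 = 84.9332. B = V − Δ·S = -121.3332.
Each (Δ,B) replicates both successor values, so the strategy is self-financing and V0 is arbitrage-free.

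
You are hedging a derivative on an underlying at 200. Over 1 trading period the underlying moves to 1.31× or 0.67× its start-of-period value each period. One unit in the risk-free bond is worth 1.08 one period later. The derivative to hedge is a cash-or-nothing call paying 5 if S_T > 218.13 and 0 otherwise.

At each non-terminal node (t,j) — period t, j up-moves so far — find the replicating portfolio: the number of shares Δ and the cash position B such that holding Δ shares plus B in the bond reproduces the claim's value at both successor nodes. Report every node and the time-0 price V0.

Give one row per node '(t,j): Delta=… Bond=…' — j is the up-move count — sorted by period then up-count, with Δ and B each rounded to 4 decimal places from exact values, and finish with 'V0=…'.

(0,0): Delta=0.0391 Bond=-4.8466
V0=2.9659

Since d<R<u, set p* = (R−d)/(u−d) = 0.6406; price each node as the discounted p*-expectation of its children.
At expiry t=1: V(1,0)=0.0000, V(1,1)=5.0000
(0,0): S=200.0000. Δ = (V_up−V_dn)/(S_up−S_dn) = (5.0000−0.0000)/(262.0000−134.0000) = 0.0391. V = [p*·5.0000 + (1−p*)·0.0000]/1.08 = 2.9659. B = V − Δ·S = -4.8466.
Root portfolio cost Δ·200+B reproduces V0=2.9659.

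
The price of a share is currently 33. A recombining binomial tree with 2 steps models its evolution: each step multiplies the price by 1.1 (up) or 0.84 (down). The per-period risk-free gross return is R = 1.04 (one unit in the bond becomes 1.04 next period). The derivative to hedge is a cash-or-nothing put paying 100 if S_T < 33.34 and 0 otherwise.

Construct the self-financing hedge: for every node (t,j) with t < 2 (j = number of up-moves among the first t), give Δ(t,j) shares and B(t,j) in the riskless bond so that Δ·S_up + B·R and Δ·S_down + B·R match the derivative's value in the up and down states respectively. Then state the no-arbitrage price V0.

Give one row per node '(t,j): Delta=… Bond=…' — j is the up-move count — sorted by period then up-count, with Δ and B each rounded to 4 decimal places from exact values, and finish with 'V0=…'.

No-arbitrage ⇒ martingale measure with p* = (R−d)/(u−d) = 0.7692.
Payoff layer (t=2): V(2,0)=100.0000, V(2,1)=100.0000, V(2,2)=0.0000
  t=1,j=0: stock 27.7200 → up 30.4920 (V=100.0000), down 23.2848 (V=100.0000). Price 96.1538; hedge Δ=0.0000, bond B=96.1538.
  t=1,j=1: stock 36.3000 → up 39.9300 (V=0.0000), down 30.4920 (V=100.0000). Price 22.1893; hedge Δ=-10.5955, bond B=406.8047.
  t=0,j=0: stock 33.0000 → up 36.3000 (V=22.1893), down 27.7200 (V=96.1538). Price 37.7482; hedge Δ=-8.6206, bond B=322.2270.
Check: Δ(0,0)·S0 + B(0,0) = 37.7482 = V0.

(0,0): Delta=-8.6206 Bond=322.2270
(1,0): Delta=0.0000 Bond=96.1538
(1,1): Delta=-10.5955 Bond=406.8047
V0=37.7482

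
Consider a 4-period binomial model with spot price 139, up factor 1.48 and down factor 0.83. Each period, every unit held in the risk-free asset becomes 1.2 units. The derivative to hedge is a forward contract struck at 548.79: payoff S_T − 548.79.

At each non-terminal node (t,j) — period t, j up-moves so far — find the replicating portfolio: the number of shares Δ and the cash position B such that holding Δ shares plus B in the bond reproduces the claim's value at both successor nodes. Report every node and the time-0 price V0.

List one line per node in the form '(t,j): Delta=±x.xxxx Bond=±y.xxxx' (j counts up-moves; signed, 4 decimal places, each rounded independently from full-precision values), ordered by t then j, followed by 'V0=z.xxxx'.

Risk-neutral probability p* = (R−d)/(u−d) = (1.2−0.83)/(1.48−0.83) = 0.5692.
Terminal values V(4,·): V(4,0)=-482.8229, V(4,1)=-431.1620, V(4,2)=-339.0436, V(4,3)=-174.7845, V(4,4)=118.1115
  t=3,j=0: stock 79.4784 → up 117.6280 (V=-431.1620), down 65.9671 (V=-482.8229). Price -377.8466; hedge Δ=1.0000, bond B=-457.3250.
  t=3,j=1: stock 141.7205 → up 209.7464 (V=-339.0436), down 117.6280 (V=-431.1620). Price -315.6045; hedge Δ=1.0000, bond B=-457.3250.
  t=3,j=2: stock 252.7064 → up 374.0055 (V=-174.7845), down 209.7464 (V=-339.0436). Price -204.6186; hedge Δ=1.0000, bond B=-457.3250.
  t=3,j=3: stock 450.6091 → up 666.9015 (V=118.1115), down 374.0055 (V=-174.7845). Price -6.7159; hedge Δ=1.0000, bond B=-457.3250.
  t=2,j=0: stock 95.7571 → up 141.7205 (V=-315.6045), down 79.4784 (V=-377.8466). Price -285.3471; hedge Δ=1.0000, bond B=-381.1042.
  t=2,j=1: stock 170.7476 → up 252.7064 (V=-204.6186), down 141.7205 (V=-315.6045). Price -210.3566; hedge Δ=1.0000, bond B=-381.1042.
  t=2,j=2: stock 304.4656 → up 450.6091 (V=-6.7159), down 252.7064 (V=-204.6186). Price -76.6386; hedge Δ=1.0000, bond B=-381.1042.
  t=1,j=0: stock 115.3700 → up 170.7476 (V=-210.3566), down 95.7571 (V=-285.3471). Price -202.2168; hedge Δ=1.0000, bond B=-317.5868.
  t=1,j=1: stock 205.7200 → up 304.4656 (V=-76.6386), down 170.7476 (V=-210.3566). Price -111.8668; hedge Δ=1.0000, bond B=-317.5868.
  t=0,j=0: stock 139.0000 → up 205.7200 (V=-111.8668), down 115.3700 (V=-202.2168). Price -125.6557; hedge Δ=1.0000, bond B=-264.6557.
Each (Δ,B) replicates both successor values, so the strategy is self-financing and V0 is arbitrage-free.

(0,0): Delta=1.0000 Bond=-264.6557
(1,0): Delta=1.0000 Bond=-317.5868
(1,1): Delta=1.0000 Bond=-317.5868
(2,0): Delta=1.0000 Bond=-381.1042
(2,1): Delta=1.0000 Bond=-381.1042
(2,2): Delta=1.0000 Bond=-381.1042
(3,0): Delta=1.0000 Bond=-457.3250
(3,1): Delta=1.0000 Bond=-457.3250
(3,2): Delta=1.0000 Bond=-457.3250
(3,3): Delta=1.0000 Bond=-457.3250
V0=-125.6557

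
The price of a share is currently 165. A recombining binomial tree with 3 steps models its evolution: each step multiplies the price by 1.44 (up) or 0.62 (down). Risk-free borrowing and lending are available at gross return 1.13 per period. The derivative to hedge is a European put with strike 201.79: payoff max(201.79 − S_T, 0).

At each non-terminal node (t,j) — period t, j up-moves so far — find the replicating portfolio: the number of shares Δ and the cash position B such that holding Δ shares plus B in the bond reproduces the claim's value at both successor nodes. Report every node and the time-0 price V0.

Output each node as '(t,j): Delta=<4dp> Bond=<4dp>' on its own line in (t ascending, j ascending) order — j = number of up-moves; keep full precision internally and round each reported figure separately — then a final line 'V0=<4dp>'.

Since d<R<u, set p* = (R−d)/(u−d) = 0.6220; price each node as the discounted p*-expectation of its children.
Terminal values V(3,·): V(3,0)=162.4659, V(3,1)=110.4566, V(3,2)=0.0000, V(3,3)=0.0000
Node (2,0) S=63.4260: V=(p*·110.4566+(1−p*)·162.4659)/1.13=115.1492; Δ=(110.4566−162.4659)/(91.3334−39.3241)=-1.0000; B=V−Δ·S=178.5752
Node (2,1) S=147.3120: V=(p*·0.0000+(1−p*)·110.4566)/1.13=36.9540; Δ=(0.0000−110.4566)/(212.1293−91.3334)=-0.9144; B=V−Δ·S=171.6571
Node (2,2) S=342.1440: V=(p*·0.0000+(1−p*)·0.0000)/1.13=0.0000; Δ=(0.0000−0.0000)/(492.6874−212.1293)=0.0000; B=V−Δ·S=0.0000
Node (1,0) S=102.3000: V=(p*·36.9540+(1−p*)·115.1492)/1.13=58.8633; Δ=(36.9540−115.1492)/(147.3120−63.4260)=-0.9322; B=V−Δ·S=154.2234
Node (1,1) S=237.6000: V=(p*·0.0000+(1−p*)·36.9540)/1.13=12.3632; Δ=(0.0000−36.9540)/(342.1440−147.3120)=-0.1897; B=V−Δ·S=57.4290
Node (0,0) S=165.0000: V=(p*·12.3632+(1−p*)·58.8633)/1.13=26.4978; Δ=(12.3632−58.8633)/(237.6000−102.3000)=-0.3437; B=V−Δ·S=83.2053
Check: Δ(0,0)·S0 + B(0,0) = 26.4978 = V0.

(0,0): Delta=-0.3437 Bond=83.2053
(1,0): Delta=-0.9322 Bond=154.2234
(1,1): Delta=-0.1897 Bond=57.4290
(2,0): Delta=-1.0000 Bond=178.5752
(2,1): Delta=-0.9144 Bond=171.6571
(2,2): Delta=0.0000 Bond=0.0000
V0=26.4978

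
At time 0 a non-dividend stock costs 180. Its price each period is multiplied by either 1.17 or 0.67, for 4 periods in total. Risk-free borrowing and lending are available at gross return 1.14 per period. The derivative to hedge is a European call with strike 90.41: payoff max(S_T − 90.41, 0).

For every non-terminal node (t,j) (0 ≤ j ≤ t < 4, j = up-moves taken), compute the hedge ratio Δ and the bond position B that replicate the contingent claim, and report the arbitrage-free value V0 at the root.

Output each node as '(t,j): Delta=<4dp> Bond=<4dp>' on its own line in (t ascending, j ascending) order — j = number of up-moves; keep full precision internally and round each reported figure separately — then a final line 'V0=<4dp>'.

Risk-neutral probability p* = (R−d)/(u−d) = (1.14−0.67)/(1.17−0.67) = 0.9400.
Terminal payoffs: V(4,0)=0.0000, V(4,1)=0.0000, V(4,2)=20.1999, V(4,3)=102.7445, V(4,4)=246.8897
  t=3,j=0: stock 54.1373 → up 63.3407 (V=0.0000), down 36.2720 (V=0.0000). Price 0.0000; hedge Δ=0.0000, bond B=0.0000.
  t=3,j=1: stock 94.5383 → up 110.6099 (V=20.1999), down 63.3407 (V=0.0000). Price 16.6560; hedge Δ=0.4273, bond B=-23.7437.
  t=3,j=2: stock 165.0893 → up 193.1545 (V=102.7445), down 110.6099 (V=20.1999). Price 85.7823; hedge Δ=1.0000, bond B=-79.3070.
  t=3,j=3: stock 288.2903 → up 337.2997 (V=246.8897), down 193.1545 (V=102.7445). Price 208.9833; hedge Δ=1.0000, bond B=-79.3070.
  t=2,j=0: stock 80.8020 → up 94.5383 (V=16.6560), down 54.1373 (V=0.0000). Price 13.7339; hedge Δ=0.4123, bond B=-19.5781.
  t=2,j=1: stock 141.1020 → up 165.0893 (V=85.7823), down 94.5383 (V=16.6560). Price 71.6094; hedge Δ=0.9798, bond B=-66.6432.
  t=2,j=2: stock 246.4020 → up 288.2903 (V=208.9833), down 165.0893 (V=85.7823). Price 176.8344; hedge Δ=1.0000, bond B=-69.5676.
  t=1,j=0: stock 120.6000 → up 141.1020 (V=71.6094), down 80.8020 (V=13.7339). Price 59.7692; hedge Δ=0.9598, bond B=-55.9818.
  t=1,j=1: stock 210.6000 → up 246.4020 (V=176.8344), down 141.1020 (V=71.6094). Price 149.5798; hedge Δ=0.9993, bond B=-60.8703.
  t=0,j=0: stock 180.0000 → up 210.6000 (V=149.5798), down 120.6000 (V=59.7692). Price 126.4835; hedge Δ=0.9979, bond B=-53.1377.
Check: Δ(0,0)·S0 + B(0,0) = 126.4835 = V0.

(0,0): Delta=0.9979 Bond=-53.1377
(1,0): Delta=0.9598 Bond=-55.9818
(1,1): Delta=0.9993 Bond=-60.8703
(2,0): Delta=0.4123 Bond=-19.5781
(2,1): Delta=0.9798 Bond=-66.6432
(2,2): Delta=1.0000 Bond=-69.5676
(3,0): Delta=0.0000 Bond=0.0000
(3,1): Delta=0.4273 Bond=-23.7437
(3,2): Delta=1.0000 Bond=-79.3070
(3,3): Delta=1.0000 Bond=-79.3070
V0=126.4835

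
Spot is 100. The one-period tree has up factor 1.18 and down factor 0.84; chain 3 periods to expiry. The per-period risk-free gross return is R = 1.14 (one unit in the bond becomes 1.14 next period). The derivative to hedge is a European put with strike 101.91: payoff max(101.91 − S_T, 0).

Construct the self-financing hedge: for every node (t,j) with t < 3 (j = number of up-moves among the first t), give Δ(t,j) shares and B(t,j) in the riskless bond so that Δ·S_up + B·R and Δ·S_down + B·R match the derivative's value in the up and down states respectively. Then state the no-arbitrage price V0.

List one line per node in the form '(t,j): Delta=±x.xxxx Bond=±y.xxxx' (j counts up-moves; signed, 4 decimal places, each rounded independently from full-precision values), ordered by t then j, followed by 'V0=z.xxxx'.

Risk-neutral probability p* = (R−d)/(u−d) = (1.14−0.84)/(1.18−0.84) = 0.8824.
Terminal values V(3,·): V(3,0)=42.6396, V(3,1)=18.6492, V(3,2)=0.0000, V(3,3)=0.0000
Node (2,0) S=70.5600: V=(p*·18.6492+(1−p*)·42.6396)/1.14=18.8347; Δ=(18.6492−42.6396)/(83.2608−59.2704)=-1.0000; B=V−Δ·S=89.3947
Node (2,1) S=99.1200: V=(p*·0.0000+(1−p*)·18.6492)/1.14=1.9246; Δ=(0.0000−18.6492)/(116.9616−83.2608)=-0.5534; B=V−Δ·S=56.7752
Node (2,2) S=139.2400: V=(p*·0.0000+(1−p*)·0.0000)/1.14=0.0000; Δ=(0.0000−0.0000)/(164.3032−116.9616)=0.0000; B=V−Δ·S=0.0000
Node (1,0) S=84.0000: V=(p*·1.9246+(1−p*)·18.8347)/1.14=3.4333; Δ=(1.9246−18.8347)/(99.1200−70.5600)=-0.5921; B=V−Δ·S=53.1691
Node (1,1) S=118.0000: V=(p*·0.0000+(1−p*)·1.9246)/1.14=0.1986; Δ=(0.0000−1.9246)/(139.2400−99.1200)=-0.0480; B=V−Δ·S=5.8592
Node (0,0) S=100.0000: V=(p*·0.1986+(1−p*)·3.4333)/1.14=0.5080; Δ=(0.1986−3.4333)/(118.0000−84.0000)=-0.0951; B=V−Δ·S=10.0220
The time-0 hedge costs 0.5080, which is the no-arbitrage price.

(0,0): Delta=-0.0951 Bond=10.0220
(1,0): Delta=-0.5921 Bond=53.1691
(1,1): Delta=-0.0480 Bond=5.8592
(2,0): Delta=-1.0000 Bond=89.3947
(2,1): Delta=-0.5534 Bond=56.7752
(2,2): Delta=0.0000 Bond=0.0000
V0=0.5080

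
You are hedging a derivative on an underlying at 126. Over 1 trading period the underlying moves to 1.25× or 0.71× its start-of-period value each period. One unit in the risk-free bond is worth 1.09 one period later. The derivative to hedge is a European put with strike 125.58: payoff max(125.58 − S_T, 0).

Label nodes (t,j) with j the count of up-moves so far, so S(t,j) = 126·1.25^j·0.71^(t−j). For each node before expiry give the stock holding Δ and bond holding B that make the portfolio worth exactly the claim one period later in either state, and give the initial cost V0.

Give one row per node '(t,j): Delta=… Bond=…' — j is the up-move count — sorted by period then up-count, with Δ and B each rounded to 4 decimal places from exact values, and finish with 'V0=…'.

(0,0): Delta=-0.5309 Bond=76.7074
V0=9.8186

Risk-neutral probability p* = (R−d)/(u−d) = (1.09−0.71)/(1.25−0.71) = 0.7037.
At expiry t=1: V(1,0)=36.1200, V(1,1)=0.0000
(0,0): S=126.0000. Δ = (V_up−V_dn)/(S_up−S_dn) = (0.0000−36.1200)/(157.5000−89.4600) = -0.5309. V = [p*·0.0000 + (1−p*)·36.1200]/1.09 = 9.8186. B = V − Δ·S = 76.7074.
The time-0 hedge costs 9.8186, which is the no-arbitrage price.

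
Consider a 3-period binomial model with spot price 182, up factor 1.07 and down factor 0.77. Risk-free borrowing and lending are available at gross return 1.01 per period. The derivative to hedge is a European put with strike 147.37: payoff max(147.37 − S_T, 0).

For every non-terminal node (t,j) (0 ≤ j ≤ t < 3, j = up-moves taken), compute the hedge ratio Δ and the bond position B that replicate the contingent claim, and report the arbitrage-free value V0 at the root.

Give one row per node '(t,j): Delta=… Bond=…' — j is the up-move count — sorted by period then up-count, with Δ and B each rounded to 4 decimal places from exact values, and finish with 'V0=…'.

The replicating-portfolio and risk-neutral prices coincide; use p* = (1.01−0.77)/(1.07−0.77) = 0.8000 for the latter.
Terminal values V(3,·): V(3,0)=64.2810, V(3,1)=31.9087, V(3,2)=0.0000, V(3,3)=0.0000
  t=2,j=0: stock 107.9078 → up 115.4613 (V=31.9087), down 83.0890 (V=64.2810). Price 38.0031; hedge Δ=-1.0000, bond B=145.9109.
  t=2,j=1: stock 149.9498 → up 160.4463 (V=0.0000), down 115.4613 (V=31.9087). Price 6.3185; hedge Δ=-0.7093, bond B=112.6807.
  t=2,j=2: stock 208.3718 → up 222.9578 (V=0.0000), down 160.4463 (V=0.0000). Price 0.0000; hedge Δ=0.0000, bond B=0.0000.
  t=1,j=0: stock 140.1400 → up 149.9498 (V=6.3185), down 107.9078 (V=38.0031). Price 12.5302; hedge Δ=-0.7536, bond B=118.1453.
  t=1,j=1: stock 194.7400 → up 208.3718 (V=0.0000), down 149.9498 (V=6.3185). Price 1.2512; hedge Δ=-0.1082, bond B=22.3130.
  t=0,j=0: stock 182.0000 → up 194.7400 (V=1.2512), down 140.1400 (V=12.5302). Price 3.4723; hedge Δ=-0.2066, bond B=41.0688.
Check: Δ(0,0)·S0 + B(0,0) = 3.4723 = V0.

(0,0): Delta=-0.2066 Bond=41.0688
(1,0): Delta=-0.7536 Bond=118.1453
(1,1): Delta=-0.1082 Bond=22.3130
(2,0): Delta=-1.0000 Bond=145.9109
(2,1): Delta=-0.7093 Bond=112.6807
(2,2): Delta=0.0000 Bond=0.0000
V0=3.4723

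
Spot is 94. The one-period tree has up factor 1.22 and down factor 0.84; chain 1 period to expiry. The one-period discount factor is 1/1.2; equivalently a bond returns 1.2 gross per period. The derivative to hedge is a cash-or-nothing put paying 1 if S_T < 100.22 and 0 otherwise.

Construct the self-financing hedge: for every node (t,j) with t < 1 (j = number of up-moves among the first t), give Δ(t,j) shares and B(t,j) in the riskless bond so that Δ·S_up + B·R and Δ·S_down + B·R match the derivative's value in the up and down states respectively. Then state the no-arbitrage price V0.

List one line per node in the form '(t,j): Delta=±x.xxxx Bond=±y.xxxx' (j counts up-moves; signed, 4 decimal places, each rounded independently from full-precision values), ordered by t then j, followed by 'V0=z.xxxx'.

Risk-neutral probability p* = (R−d)/(u−d) = (1.2−0.84)/(1.22−0.84) = 0.9474.
Terminal payoffs: V(1,0)=1.0000, V(1,1)=0.0000
(0,0): S=94.0000. Δ = (V_up−V_dn)/(S_up−S_dn) = (0.0000−1.0000)/(114.6800−78.9600) = -0.0280. V = [p*·0.0000 + (1−p*)·1.0000]/1.2 = 0.0439. B = V − Δ·S = 2.6754.
The time-0 hedge costs 0.0439, which is the no-arbitrage price.

(0,0): Delta=-0.0280 Bond=2.6754
V0=0.0439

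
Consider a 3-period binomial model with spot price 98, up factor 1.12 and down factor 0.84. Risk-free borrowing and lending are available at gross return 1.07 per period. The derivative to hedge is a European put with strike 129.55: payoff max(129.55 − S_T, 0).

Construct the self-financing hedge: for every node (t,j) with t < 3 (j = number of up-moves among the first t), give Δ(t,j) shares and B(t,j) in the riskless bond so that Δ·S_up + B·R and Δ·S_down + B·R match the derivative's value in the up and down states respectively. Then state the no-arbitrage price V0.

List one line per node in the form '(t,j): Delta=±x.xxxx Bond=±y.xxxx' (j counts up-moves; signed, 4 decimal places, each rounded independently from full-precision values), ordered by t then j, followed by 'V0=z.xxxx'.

(0,0): Delta=-0.8253 Bond=92.3127
(1,0): Delta=-1.0000 Bond=113.1540
(1,1): Delta=-0.7968 Bond=95.6486
(2,0): Delta=-1.0000 Bond=121.0748
(2,1): Delta=-1.0000 Bond=121.0748
(2,2): Delta=-0.7637 Bond=98.2721
V0=11.4310

No-arbitrage ⇒ martingale measure with p* = (R−d)/(u−d) = 0.8214.
Payoff layer (t=3): V(3,0)=71.4650, V(3,1)=52.1033, V(3,2)=26.2878, V(3,3)=0.0000
(2,0): S=69.1488. Δ = (V_up−V_dn)/(S_up−S_dn) = (52.1033−71.4650)/(77.4467−58.0850) = -1.0000. V = [p*·52.1033 + (1−p*)·71.4650]/1.07 = 51.9260. B = V − Δ·S = 121.0748.
(2,1): S=92.1984. Δ = (V_up−V_dn)/(S_up−S_dn) = (26.2878−52.1033)/(103.2622−77.4467) = -1.0000. V = [p*·26.2878 + (1−p*)·52.1033]/1.07 = 28.8764. B = V − Δ·S = 121.0748.
(2,2): S=122.9312. Δ = (V_up−V_dn)/(S_up−S_dn) = (0.0000−26.2878)/(137.6829−103.2622) = -0.7637. V = [p*·0.0000 + (1−p*)·26.2878]/1.07 = 4.3871. B = V − Δ·S = 98.2721.
(1,0): S=82.3200. Δ = (V_up−V_dn)/(S_up−S_dn) = (28.8764−51.9260)/(92.1984−69.1488) = -1.0000. V = [p*·28.8764 + (1−p*)·51.9260]/1.07 = 30.8340. B = V − Δ·S = 113.1540.
(1,1): S=109.7600. Δ = (V_up−V_dn)/(S_up−S_dn) = (4.3871−28.8764)/(122.9312−92.1984) = -0.7968. V = [p*·4.3871 + (1−p*)·28.8764]/1.07 = 8.1871. B = V − Δ·S = 95.6486.
(0,0): S=98.0000. Δ = (V_up−V_dn)/(S_up−S_dn) = (8.1871−30.8340)/(109.7600−82.3200) = -0.8253. V = [p*·8.1871 + (1−p*)·30.8340]/1.07 = 11.4310. B = V − Δ·S = 92.3127.
The time-0 hedge costs 11.4310, which is the no-arbitrage price.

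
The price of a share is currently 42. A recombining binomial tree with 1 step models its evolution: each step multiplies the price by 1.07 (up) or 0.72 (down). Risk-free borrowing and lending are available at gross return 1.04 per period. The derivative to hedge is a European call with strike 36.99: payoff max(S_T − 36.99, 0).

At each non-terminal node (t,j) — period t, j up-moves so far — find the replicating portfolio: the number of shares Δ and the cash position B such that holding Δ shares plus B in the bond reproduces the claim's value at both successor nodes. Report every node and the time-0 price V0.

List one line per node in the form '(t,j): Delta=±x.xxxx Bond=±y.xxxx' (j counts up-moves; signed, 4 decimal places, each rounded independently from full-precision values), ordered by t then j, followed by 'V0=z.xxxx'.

(0,0): Delta=0.5408 Bond=-15.7253
V0=6.9890

The replicating-portfolio and risk-neutral prices coincide; use p* = (1.04−0.72)/(1.07−0.72) = 0.9143 for the latter.
At expiry t=1: V(1,0)=0.0000, V(1,1)=7.9500
  t=0,j=0: stock 42.0000 → up 44.9400 (V=7.9500), down 30.2400 (V=0.0000). Price 6.9890; hedge Δ=0.5408, bond B=-15.7253.
Check: Δ(0,0)·S0 + B(0,0) = 6.9890 = V0.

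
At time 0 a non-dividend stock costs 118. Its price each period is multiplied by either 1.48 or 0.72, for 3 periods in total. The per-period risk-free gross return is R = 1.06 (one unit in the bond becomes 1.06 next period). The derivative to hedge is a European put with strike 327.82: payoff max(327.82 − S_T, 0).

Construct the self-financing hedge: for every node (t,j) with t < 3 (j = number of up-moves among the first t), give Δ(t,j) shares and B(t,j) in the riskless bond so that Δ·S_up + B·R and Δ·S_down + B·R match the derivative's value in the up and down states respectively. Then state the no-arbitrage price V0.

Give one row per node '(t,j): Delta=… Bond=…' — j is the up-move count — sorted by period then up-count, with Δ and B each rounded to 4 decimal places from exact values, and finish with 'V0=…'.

The replicating-portfolio and risk-neutral prices coincide; use p* = (1.06−0.72)/(1.48−0.72) = 0.4474 for the latter.
At expiry t=3: V(3,0)=283.7767, V(3,1)=237.2866, V(3,2)=141.7236, V(3,3)=0.0000
(2,0): S=61.1712. Δ = (V_up−V_dn)/(S_up−S_dn) = (237.2866−283.7767)/(90.5334−44.0433) = -1.0000. V = [p*·237.2866 + (1−p*)·283.7767]/1.06 = 248.0930. B = V − Δ·S = 309.2642.
(2,1): S=125.7408. Δ = (V_up−V_dn)/(S_up−S_dn) = (141.7236−237.2866)/(186.0964−90.5334) = -1.0000. V = [p*·141.7236 + (1−p*)·237.2866]/1.06 = 183.5234. B = V − Δ·S = 309.2642.
(2,2): S=258.4672. Δ = (V_up−V_dn)/(S_up−S_dn) = (0.0000−141.7236)/(382.5315−186.0964) = -0.7215. V = [p*·0.0000 + (1−p*)·141.7236]/1.06 = 73.8877. B = V − Δ·S = 260.3661.
(1,0): S=84.9600. Δ = (V_up−V_dn)/(S_up−S_dn) = (183.5234−248.0930)/(125.7408−61.1712) = -1.0000. V = [p*·183.5234 + (1−p*)·248.0930]/1.06 = 206.7986. B = V − Δ·S = 291.7586.
(1,1): S=174.6400. Δ = (V_up−V_dn)/(S_up−S_dn) = (73.8877−183.5234)/(258.4672−125.7408) = -0.8260. V = [p*·73.8877 + (1−p*)·183.5234]/1.06 = 126.8640. B = V − Δ·S = 271.1214.
(0,0): S=118.0000. Δ = (V_up−V_dn)/(S_up−S_dn) = (126.8640−206.7986)/(174.6400−84.9600) = -0.8913. V = [p*·126.8640 + (1−p*)·206.7986]/1.06 = 161.3570. B = V − Δ·S = 266.5342.
Check: Δ(0,0)·S0 + B(0,0) = 161.3570 = V0.

(0,0): Delta=-0.8913 Bond=266.5342
(1,0): Delta=-1.0000 Bond=291.7586
(1,1): Delta=-0.8260 Bond=271.1214
(2,0): Delta=-1.0000 Bond=309.2642
(2,1): Delta=-1.0000 Bond=309.2642
(2,2): Delta=-0.7215 Bond=260.3661
V0=161.3570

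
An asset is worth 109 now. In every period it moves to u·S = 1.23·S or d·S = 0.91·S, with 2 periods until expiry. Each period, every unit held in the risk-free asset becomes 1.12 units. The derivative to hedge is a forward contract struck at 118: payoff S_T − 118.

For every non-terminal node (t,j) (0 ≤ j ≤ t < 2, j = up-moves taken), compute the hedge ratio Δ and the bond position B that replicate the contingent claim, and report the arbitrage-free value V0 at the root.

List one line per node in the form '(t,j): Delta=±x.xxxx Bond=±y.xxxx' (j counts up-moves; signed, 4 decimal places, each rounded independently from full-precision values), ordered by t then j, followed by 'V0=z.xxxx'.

Risk-neutral probability p* = (R−d)/(u−d) = (1.12−0.91)/(1.23−0.91) = 0.6563.
At expiry t=2: V(2,0)=-27.7371, V(2,1)=4.0037, V(2,2)=46.9061
(1,0): S=99.1900. Δ = (V_up−V_dn)/(S_up−S_dn) = (4.0037−-27.7371)/(122.0037−90.2629) = 1.0000. V = [p*·4.0037 + (1−p*)·-27.7371]/1.12 = -6.1671. B = V − Δ·S = -105.3571.
(1,1): S=134.0700. Δ = (V_up−V_dn)/(S_up−S_dn) = (46.9061−4.0037)/(164.9061−122.0037) = 1.0000. V = [p*·46.9061 + (1−p*)·4.0037]/1.12 = 28.7129. B = V − Δ·S = -105.3571.
(0,0): S=109.0000. Δ = (V_up−V_dn)/(S_up−S_dn) = (28.7129−-6.1671)/(134.0700−99.1900) = 1.0000. V = [p*·28.7129 + (1−p*)·-6.1671]/1.12 = 14.9311. B = V − Δ·S = -94.0689.
The time-0 hedge costs 14.9311, which is the no-arbitrage price.

(0,0): Delta=1.0000 Bond=-94.0689
(1,0): Delta=1.0000 Bond=-105.3571
(1,1): Delta=1.0000 Bond=-105.3571
V0=14.9311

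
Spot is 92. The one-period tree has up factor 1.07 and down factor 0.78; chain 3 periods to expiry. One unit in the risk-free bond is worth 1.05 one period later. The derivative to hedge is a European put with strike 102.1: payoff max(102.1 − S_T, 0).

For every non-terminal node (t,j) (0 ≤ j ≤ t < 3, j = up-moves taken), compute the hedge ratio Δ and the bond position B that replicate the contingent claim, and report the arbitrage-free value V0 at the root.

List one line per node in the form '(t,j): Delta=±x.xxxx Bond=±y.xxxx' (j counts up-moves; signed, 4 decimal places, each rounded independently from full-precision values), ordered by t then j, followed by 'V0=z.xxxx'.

(0,0): Delta=-0.6875 Bond=66.8414
(1,0): Delta=-1.0000 Bond=92.6077
(1,1): Delta=-0.6706 Bond=68.5224
(2,0): Delta=-1.0000 Bond=97.2381
(2,1): Delta=-1.0000 Bond=97.2381
(2,2): Delta=-0.6529 Bond=70.0753
V0=3.5904

Risk-neutral probability p* = (R−d)/(u−d) = (1.05−0.78)/(1.07−0.78) = 0.9310.
Terminal values V(3,·): V(3,0)=58.4412, V(3,1)=42.2091, V(3,2)=19.9420, V(3,3)=0.0000
Node (2,0) S=55.9728: V=(p*·42.2091+(1−p*)·58.4412)/1.05=41.2653; Δ=(42.2091−58.4412)/(59.8909−43.6588)=-1.0000; B=V−Δ·S=97.2381
Node (2,1) S=76.7832: V=(p*·19.9420+(1−p*)·42.2091)/1.05=20.4549; Δ=(19.9420−42.2091)/(82.1580−59.8909)=-1.0000; B=V−Δ·S=97.2381
Node (2,2) S=105.3308: V=(p*·0.0000+(1−p*)·19.9420)/1.05=1.3098; Δ=(0.0000−19.9420)/(112.7040−82.1580)=-0.6529; B=V−Δ·S=70.0753
Node (1,0) S=71.7600: V=(p*·20.4549+(1−p*)·41.2653)/1.05=20.8477; Δ=(20.4549−41.2653)/(76.7832−55.9728)=-1.0000; B=V−Δ·S=92.6077
Node (1,1) S=98.4400: V=(p*·1.3098+(1−p*)·20.4549)/1.05=2.5049; Δ=(1.3098−20.4549)/(105.3308−76.7832)=-0.6706; B=V−Δ·S=68.5224
Node (0,0) S=92.0000: V=(p*·2.5049+(1−p*)·20.8477)/1.05=3.5904; Δ=(2.5049−20.8477)/(98.4400−71.7600)=-0.6875; B=V−Δ·S=66.8414
Root portfolio cost Δ·92+B reproduces V0=3.5904.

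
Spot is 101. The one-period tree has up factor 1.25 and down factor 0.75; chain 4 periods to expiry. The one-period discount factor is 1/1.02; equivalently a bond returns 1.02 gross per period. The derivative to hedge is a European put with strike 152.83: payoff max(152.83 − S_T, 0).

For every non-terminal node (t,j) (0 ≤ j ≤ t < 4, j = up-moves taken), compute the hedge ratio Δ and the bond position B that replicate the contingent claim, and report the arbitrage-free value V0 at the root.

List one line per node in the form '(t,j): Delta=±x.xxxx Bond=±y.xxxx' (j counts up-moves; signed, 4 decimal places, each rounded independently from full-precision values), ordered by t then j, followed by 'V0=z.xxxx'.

(0,0): Delta=-0.7245 Bond=120.7338
(1,0): Delta=-1.0000 Bond=144.0151
(1,1): Delta=-0.5837 Bond=105.3732
(2,0): Delta=-1.0000 Bond=146.8954
(2,1): Delta=-1.0000 Bond=146.8954
(2,2): Delta=-0.3710 Bond=73.9051
(3,0): Delta=-1.0000 Bond=149.8333
(3,1): Delta=-1.0000 Bond=149.8333
(3,2): Delta=-1.0000 Bond=149.8333
(3,3): Delta=-0.0495 Bond=11.9627
V0=47.5560

No-arbitrage ⇒ martingale measure with p* = (R−d)/(u−d) = 0.5400.
At expiry t=4: V(4,0)=120.8730, V(4,1)=99.5683, V(4,2)=64.0605, V(4,3)=4.8808, V(4,4)=0.0000
  t=3,j=0: stock 42.6094 → up 53.2617 (V=99.5683), down 31.9570 (V=120.8730). Price 107.2240; hedge Δ=-1.0000, bond B=149.8333.
  t=3,j=1: stock 71.0156 → up 88.7695 (V=64.0605), down 53.2617 (V=99.5683). Price 78.8177; hedge Δ=-1.0000, bond B=149.8333.
  t=3,j=2: stock 118.3594 → up 147.9492 (V=4.8808), down 88.7695 (V=64.0605). Price 31.4740; hedge Δ=-1.0000, bond B=149.8333.
  t=3,j=3: stock 197.2656 → up 246.5820 (V=0.0000), down 147.9492 (V=4.8808). Price 2.2011; hedge Δ=-0.0495, bond B=11.9627.
  t=2,j=0: stock 56.8125 → up 71.0156 (V=78.8177), down 42.6094 (V=107.2240). Price 90.0829; hedge Δ=-1.0000, bond B=146.8954.
  t=2,j=1: stock 94.6875 → up 118.3594 (V=31.4740), down 71.0156 (V=78.8177). Price 52.2079; hedge Δ=-1.0000, bond B=146.8954.
  t=2,j=2: stock 157.8125 → up 197.2656 (V=2.2011), down 118.3594 (V=31.4740). Price 15.3594; hedge Δ=-0.3710, bond B=73.9051.
  t=1,j=0: stock 75.7500 → up 94.6875 (V=52.2079), down 56.8125 (V=90.0829). Price 68.2651; hedge Δ=-1.0000, bond B=144.0151.
  t=1,j=1: stock 126.2500 → up 157.8125 (V=15.3594), down 94.6875 (V=52.2079). Price 31.6762; hedge Δ=-0.5837, bond B=105.3732.
  t=0,j=0: stock 101.0000 → up 126.2500 (V=31.6762), down 75.7500 (V=68.2651). Price 47.5560; hedge Δ=-0.7245, bond B=120.7338.
Check: Δ(0,0)·S0 + B(0,0) = 47.5560 = V0.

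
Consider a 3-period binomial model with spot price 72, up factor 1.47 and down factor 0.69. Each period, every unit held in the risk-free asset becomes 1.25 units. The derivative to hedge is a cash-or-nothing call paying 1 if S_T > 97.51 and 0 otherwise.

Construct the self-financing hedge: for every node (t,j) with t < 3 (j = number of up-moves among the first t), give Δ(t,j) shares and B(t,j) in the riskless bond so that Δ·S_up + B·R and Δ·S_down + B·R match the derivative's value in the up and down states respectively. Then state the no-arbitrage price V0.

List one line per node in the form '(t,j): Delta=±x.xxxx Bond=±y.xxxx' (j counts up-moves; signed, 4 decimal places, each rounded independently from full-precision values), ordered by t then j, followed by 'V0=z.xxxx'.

(0,0): Delta=0.0046 Bond=0.0805
(1,0): Delta=0.0148 Bond=-0.4065
(1,1): Delta=0.0027 Bond=0.2998
(2,0): Delta=0.0000 Bond=0.0000
(2,1): Delta=0.0176 Bond=-0.7077
(2,2): Delta=0.0000 Bond=0.8000
V0=0.4128

Risk-neutral probability p* = (R−d)/(u−d) = (1.25−0.69)/(1.47−0.69) = 0.7179.
Payoff layer (t=3): V(3,0)=0.0000, V(3,1)=0.0000, V(3,2)=1.0000, V(3,3)=1.0000
(2,0): S=34.2792. Δ = (V_up−V_dn)/(S_up−S_dn) = (0.0000−0.0000)/(50.3904−23.6526) = 0.0000. V = [p*·0.0000 + (1−p*)·0.0000]/1.25 = 0.0000. B = V − Δ·S = 0.0000.
(2,1): S=73.0296. Δ = (V_up−V_dn)/(S_up−S_dn) = (1.0000−0.0000)/(107.3535−50.3904) = 0.0176. V = [p*·1.0000 + (1−p*)·0.0000]/1.25 = 0.5744. B = V − Δ·S = -0.7077.
(2,2): S=155.5848. Δ = (V_up−V_dn)/(S_up−S_dn) = (1.0000−1.0000)/(228.7097−107.3535) = 0.0000. V = [p*·1.0000 + (1−p*)·1.0000]/1.25 = 0.8000. B = V − Δ·S = 0.8000.
(1,0): S=49.6800. Δ = (V_up−V_dn)/(S_up−S_dn) = (0.5744−0.0000)/(73.0296−34.2792) = 0.0148. V = [p*·0.5744 + (1−p*)·0.0000]/1.25 = 0.3299. B = V − Δ·S = -0.4065.
(1,1): S=105.8400. Δ = (V_up−V_dn)/(S_up−S_dn) = (0.8000−0.5744)/(155.5848−73.0296) = 0.0027. V = [p*·0.8000 + (1−p*)·0.5744]/1.25 = 0.5891. B = V − Δ·S = 0.2998.
(0,0): S=72.0000. Δ = (V_up−V_dn)/(S_up−S_dn) = (0.5891−0.3299)/(105.8400−49.6800) = 0.0046. V = [p*·0.5891 + (1−p*)·0.3299]/1.25 = 0.4128. B = V − Δ·S = 0.0805.
Root portfolio cost Δ·72+B reproduces V0=0.4128.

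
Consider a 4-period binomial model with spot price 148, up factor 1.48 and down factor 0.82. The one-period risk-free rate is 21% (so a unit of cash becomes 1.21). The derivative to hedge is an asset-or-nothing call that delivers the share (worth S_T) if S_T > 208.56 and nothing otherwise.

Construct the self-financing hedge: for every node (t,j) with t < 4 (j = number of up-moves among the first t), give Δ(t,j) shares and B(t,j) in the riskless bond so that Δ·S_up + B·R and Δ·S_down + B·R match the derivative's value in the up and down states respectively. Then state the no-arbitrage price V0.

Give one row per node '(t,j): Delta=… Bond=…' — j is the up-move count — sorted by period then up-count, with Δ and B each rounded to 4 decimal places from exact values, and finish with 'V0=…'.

(0,0): Delta=1.1857 Bond=-37.4820
(1,0): Delta=1.4210 Bond=-73.9090
(1,1): Delta=1.0955 Bond=-25.5839
(2,0): Delta=1.6207 Bond=-109.3032
(2,1): Delta=1.3444 Bond=-75.6714
(2,2): Delta=1.0000 Bond=0.0000
(3,0): Delta=0.0000 Bond=0.0000
(3,1): Delta=2.2424 Bond=-223.8192
(3,2): Delta=1.0000 Bond=0.0000
(3,3): Delta=1.0000 Bond=0.0000
V0=138.0085

The replicating-portfolio and risk-neutral prices coincide; use p* = (1.21−0.82)/(1.48−0.82) = 0.5909 for the latter.
Terminal payoffs: V(4,0)=0.0000, V(4,1)=0.0000, V(4,2)=217.9781, V(4,3)=393.4239, V(4,4)=710.0821
  t=3,j=0: stock 81.6025 → up 120.7716 (V=0.0000), down 66.9140 (V=0.0000). Price 0.0000; hedge Δ=0.0000, bond B=0.0000.
  t=3,j=1: stock 147.2825 → up 217.9781 (V=217.9781), down 120.7716 (V=0.0000). Price 106.4506; hedge Δ=2.2424, bond B=-223.8192.
  t=3,j=2: stock 265.8269 → up 393.4239 (V=393.4239), down 217.9781 (V=217.9781). Price 265.8269; hedge Δ=1.0000, bond B=0.0000.
  t=3,j=3: stock 479.7852 → up 710.0821 (V=710.0821), down 393.4239 (V=393.4239). Price 479.7852; hedge Δ=1.0000, bond B=0.0000.
  t=2,j=0: stock 99.5152 → up 147.2825 (V=106.4506), down 81.6025 (V=0.0000). Price 51.9856; hedge Δ=1.6207, bond B=-109.3032.
  t=2,j=1: stock 179.6128 → up 265.8269 (V=265.8269), down 147.2825 (V=106.4506). Price 165.8079; hedge Δ=1.3444, bond B=-75.6714.
  t=2,j=2: stock 324.1792 → up 479.7852 (V=479.7852), down 265.8269 (V=265.8269). Price 324.1792; hedge Δ=1.0000, bond B=0.0000.
  t=1,j=0: stock 121.3600 → up 179.6128 (V=165.8079), down 99.5152 (V=51.9856). Price 98.5490; hedge Δ=1.4210, bond B=-73.9090.
  t=1,j=1: stock 219.0400 → up 324.1792 (V=324.1792), down 179.6128 (V=165.8079). Price 214.3727; hedge Δ=1.0955, bond B=-25.5839.
  t=0,j=0: stock 148.0000 → up 219.0400 (V=214.3727), down 121.3600 (V=98.5490). Price 138.0085; hedge Δ=1.1857, bond B=-37.4820.
Check: Δ(0,0)·S0 + B(0,0) = 138.0085 = V0.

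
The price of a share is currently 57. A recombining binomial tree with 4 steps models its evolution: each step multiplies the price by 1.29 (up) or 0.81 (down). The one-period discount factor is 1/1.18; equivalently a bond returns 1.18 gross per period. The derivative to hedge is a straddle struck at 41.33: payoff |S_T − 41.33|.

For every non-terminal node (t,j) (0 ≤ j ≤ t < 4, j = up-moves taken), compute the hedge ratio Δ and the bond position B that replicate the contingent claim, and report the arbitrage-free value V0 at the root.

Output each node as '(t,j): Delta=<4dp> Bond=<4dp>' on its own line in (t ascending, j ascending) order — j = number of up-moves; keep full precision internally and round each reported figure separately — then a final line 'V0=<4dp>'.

(0,0): Delta=0.9800 Bond=-20.0458
(1,0): Delta=0.8989 Bond=-19.9085
(1,1): Delta=0.9952 Bond=-24.7676
(2,0): Delta=0.5214 Bond=-9.3736
(2,1): Delta=0.9694 Bond=-27.6893
(2,2): Delta=1.0000 Bond=-29.6826
(3,0): Delta=-1.0000 Bond=35.0254
(3,1): Delta=0.8054 Bond=-24.7622
(3,2): Delta=1.0000 Bond=-35.0254
(3,3): Delta=1.0000 Bond=-35.0254
V0=35.8165

Under the risk-neutral measure, an up-move has probability p* = (R−d)/(u−d) = 0.7708 and values discount at R = 1.18.
Terminal values V(4,·): V(4,0)=16.7934, V(4,1)=2.2531, V(4,2)=20.9035, V(4,3)=57.7826, V(4,4)=116.5160
  t=3,j=0: stock 30.2921 → up 39.0769 (V=2.2531), down 24.5366 (V=16.7934). Price 4.7333; hedge Δ=-1.0000, bond B=35.0254.
  t=3,j=1: stock 48.2430 → up 62.2335 (V=20.9035), down 39.0769 (V=2.2531). Price 14.0928; hedge Δ=0.8054, bond B=-24.7622.
  t=3,j=2: stock 76.8315 → up 99.1126 (V=57.7826), down 62.2335 (V=20.9035). Price 41.8061; hedge Δ=1.0000, bond B=-35.0254.
  t=3,j=3: stock 122.3613 → up 157.8460 (V=116.5160), down 99.1126 (V=57.7826). Price 87.3358; hedge Δ=1.0000, bond B=-35.0254.
  t=2,j=0: stock 37.3977 → up 48.2430 (V=14.0928), down 30.2921 (V=4.7333). Price 10.1253; hedge Δ=0.5214, bond B=-9.3736.
  t=2,j=1: stock 59.5593 → up 76.8315 (V=41.8061), down 48.2430 (V=14.0928). Price 30.0467; hedge Δ=0.9694, bond B=-27.6893.
  t=2,j=2: stock 94.8537 → up 122.3613 (V=87.3358), down 76.8315 (V=41.8061). Price 65.1711; hedge Δ=1.0000, bond B=-29.6826.
  t=1,j=0: stock 46.1700 → up 59.5593 (V=30.0467), down 37.3977 (V=10.1253). Price 21.5944; hedge Δ=0.8989, bond B=-19.9085.
  t=1,j=1: stock 73.5300 → up 94.8537 (V=65.1711), down 59.5593 (V=30.0467). Price 48.4083; hedge Δ=0.9952, bond B=-24.7676.
  t=0,j=0: stock 57.0000 → up 73.5300 (V=48.4083), down 46.1700 (V=21.5944). Price 35.8165; hedge Δ=0.9800, bond B=-20.0458.
Self-financing check: at every node Δ·S+B equals the discounted successor values.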